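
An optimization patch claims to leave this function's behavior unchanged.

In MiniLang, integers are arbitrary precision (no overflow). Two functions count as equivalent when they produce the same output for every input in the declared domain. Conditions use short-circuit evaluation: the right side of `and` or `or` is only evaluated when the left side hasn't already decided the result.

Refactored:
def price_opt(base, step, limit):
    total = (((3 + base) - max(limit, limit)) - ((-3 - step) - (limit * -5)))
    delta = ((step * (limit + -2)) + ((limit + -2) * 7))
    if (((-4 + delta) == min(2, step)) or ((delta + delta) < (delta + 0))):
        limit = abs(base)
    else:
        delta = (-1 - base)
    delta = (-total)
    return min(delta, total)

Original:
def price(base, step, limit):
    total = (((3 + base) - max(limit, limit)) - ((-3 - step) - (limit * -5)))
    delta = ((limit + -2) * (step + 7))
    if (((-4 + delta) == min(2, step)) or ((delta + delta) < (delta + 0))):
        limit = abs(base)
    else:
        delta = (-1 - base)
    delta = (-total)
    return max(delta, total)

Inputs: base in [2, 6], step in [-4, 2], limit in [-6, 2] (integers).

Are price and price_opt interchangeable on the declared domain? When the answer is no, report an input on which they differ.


These are not equivalent — on base=2, step=-4, limit=-6 the outputs split (40 vs -40).
price: total = 40; delta = -24; (((-4 + delta) == min(2, step)) or ((delta + delta) < (delta + 0))) -> true; limit = 2; delta = -40; return 40
price_opt: total = 40; delta = -24; (((-4 + delta) == min(2, step)) or ((delta + delta) < (delta + 0))) -> true; limit = 2; delta = -40; return -40
verdict: not equivalent; witness: base=2, step=-4, limit=-6


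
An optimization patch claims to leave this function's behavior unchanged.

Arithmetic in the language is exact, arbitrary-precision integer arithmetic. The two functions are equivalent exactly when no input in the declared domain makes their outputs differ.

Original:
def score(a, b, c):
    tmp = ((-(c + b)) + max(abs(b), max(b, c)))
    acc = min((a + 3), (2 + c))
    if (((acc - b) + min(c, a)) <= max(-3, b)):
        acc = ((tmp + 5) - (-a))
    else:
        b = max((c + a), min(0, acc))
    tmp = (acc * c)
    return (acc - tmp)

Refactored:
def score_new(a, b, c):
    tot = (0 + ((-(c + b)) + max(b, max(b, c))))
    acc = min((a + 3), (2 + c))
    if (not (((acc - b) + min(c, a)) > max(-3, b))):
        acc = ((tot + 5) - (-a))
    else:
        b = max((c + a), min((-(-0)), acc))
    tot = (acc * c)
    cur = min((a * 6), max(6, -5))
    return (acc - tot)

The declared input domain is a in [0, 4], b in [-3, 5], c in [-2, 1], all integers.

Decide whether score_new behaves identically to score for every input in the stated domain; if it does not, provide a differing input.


The rewrite breaks on a=0, b=-1, c=-2, where the results are 27 and 21.
score: tmp=4, then acc=0, then (((acc - b) + min(c, a)) <= max(-3, b)) is true, then acc=9, then tmp=-18, then returns 27
score_new: tot=2, then acc=0, then (not (((acc - b) + min(c, a)) > max(-3, b))) is true, then acc=7, then tot=-14, then cur=0, then returns 21
verdict: not equivalent; witness: a=0, b=-1, c=-2


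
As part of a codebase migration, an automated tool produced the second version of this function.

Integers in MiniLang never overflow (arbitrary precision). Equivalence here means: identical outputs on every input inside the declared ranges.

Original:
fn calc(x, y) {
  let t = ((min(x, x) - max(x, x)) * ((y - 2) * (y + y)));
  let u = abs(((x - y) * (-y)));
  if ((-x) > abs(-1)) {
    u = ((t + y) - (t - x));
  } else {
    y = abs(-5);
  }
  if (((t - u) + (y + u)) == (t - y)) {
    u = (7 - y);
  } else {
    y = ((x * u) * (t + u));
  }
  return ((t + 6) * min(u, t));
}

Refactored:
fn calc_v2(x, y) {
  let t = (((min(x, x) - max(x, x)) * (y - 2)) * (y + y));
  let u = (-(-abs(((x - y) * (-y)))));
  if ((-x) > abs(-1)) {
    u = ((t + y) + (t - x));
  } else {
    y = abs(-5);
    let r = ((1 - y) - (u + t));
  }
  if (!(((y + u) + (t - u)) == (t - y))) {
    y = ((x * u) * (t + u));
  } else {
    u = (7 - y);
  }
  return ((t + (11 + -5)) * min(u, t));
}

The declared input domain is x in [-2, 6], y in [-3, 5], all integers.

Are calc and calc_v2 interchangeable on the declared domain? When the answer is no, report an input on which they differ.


Try x=-2, y=-3.
calc: t becomes 0; next u becomes 3; next ((-x) > abs(-1)) evaluates to true; next u becomes -5; next (((t - u) + (y + u)) == (t - y)) evaluates to false; next y becomes -50; next final value -30
calc_v2: t becomes 0; next u becomes 3; next ((-x) > abs(-1)) evaluates to true; next u becomes -1; next (!(((y + u) + (t - u)) == (t - y))) evaluates to true; next y becomes -2; next final value -6
-30 != -6, so the rewrite changes behavior.
verdict: not equivalent; witness: x=-2, y=-3


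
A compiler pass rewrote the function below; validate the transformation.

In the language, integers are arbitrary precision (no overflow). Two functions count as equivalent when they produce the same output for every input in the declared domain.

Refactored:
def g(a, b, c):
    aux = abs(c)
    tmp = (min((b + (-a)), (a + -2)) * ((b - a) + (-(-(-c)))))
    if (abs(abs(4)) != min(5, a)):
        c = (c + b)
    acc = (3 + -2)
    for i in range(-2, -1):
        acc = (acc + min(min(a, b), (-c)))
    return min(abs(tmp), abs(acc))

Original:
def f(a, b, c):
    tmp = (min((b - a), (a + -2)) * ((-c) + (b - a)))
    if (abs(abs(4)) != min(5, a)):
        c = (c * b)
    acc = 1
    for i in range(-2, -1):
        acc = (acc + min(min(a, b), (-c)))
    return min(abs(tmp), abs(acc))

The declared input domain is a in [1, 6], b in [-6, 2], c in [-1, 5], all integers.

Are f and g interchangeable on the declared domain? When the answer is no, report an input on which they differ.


Evaluate both at a=1, b=-2, c=5.
f: tmp=24, then (abs(abs(4)) != min(5, a)) is true, then c=-10, then acc=1, then (i=-2), then acc=-1, then returns 1
g: aux=5, then tmp=24, then (abs(abs(4)) != min(5, a)) is true, then c=3, then acc=1, then (i=-2), then acc=-2, then returns 2
1 and 2 differ, so these are not the same function on this domain.
verdict: not equivalent; witness: a=1, b=-2, c=5


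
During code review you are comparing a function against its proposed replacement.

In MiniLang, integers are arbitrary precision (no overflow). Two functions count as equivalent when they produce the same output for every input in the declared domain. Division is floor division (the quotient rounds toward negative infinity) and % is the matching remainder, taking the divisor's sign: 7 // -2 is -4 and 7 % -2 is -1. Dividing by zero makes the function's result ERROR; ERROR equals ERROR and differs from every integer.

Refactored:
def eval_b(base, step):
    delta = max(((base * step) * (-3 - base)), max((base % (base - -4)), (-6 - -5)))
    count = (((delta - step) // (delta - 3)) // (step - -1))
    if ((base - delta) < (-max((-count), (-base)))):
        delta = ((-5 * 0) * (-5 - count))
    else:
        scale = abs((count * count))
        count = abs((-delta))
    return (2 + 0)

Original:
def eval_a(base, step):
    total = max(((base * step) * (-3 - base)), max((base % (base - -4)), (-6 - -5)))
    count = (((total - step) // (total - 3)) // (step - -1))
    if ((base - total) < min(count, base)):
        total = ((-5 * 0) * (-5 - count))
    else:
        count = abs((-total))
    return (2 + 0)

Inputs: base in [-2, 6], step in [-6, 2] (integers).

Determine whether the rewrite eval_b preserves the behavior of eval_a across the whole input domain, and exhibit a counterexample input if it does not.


Side by side, the visible changes include: min/max/abs usage differs, and local variable names differ, and arithmetic usage differs, and statement counts differ.
Spot check at base=0, step=-2 — eval_a: total=0, then count=1, then ((base - total) < min(count, base)) is false, then count=0, then returns 2. eval_b: delta=0, then count=1, then ((base - delta) < (-max((-count), (-base)))) is false, then scale=1, then count=0, then returns 2. Both give 2.
An exhaustive pass over the 81 declared inputs shows identical outputs.
verdict: equivalent


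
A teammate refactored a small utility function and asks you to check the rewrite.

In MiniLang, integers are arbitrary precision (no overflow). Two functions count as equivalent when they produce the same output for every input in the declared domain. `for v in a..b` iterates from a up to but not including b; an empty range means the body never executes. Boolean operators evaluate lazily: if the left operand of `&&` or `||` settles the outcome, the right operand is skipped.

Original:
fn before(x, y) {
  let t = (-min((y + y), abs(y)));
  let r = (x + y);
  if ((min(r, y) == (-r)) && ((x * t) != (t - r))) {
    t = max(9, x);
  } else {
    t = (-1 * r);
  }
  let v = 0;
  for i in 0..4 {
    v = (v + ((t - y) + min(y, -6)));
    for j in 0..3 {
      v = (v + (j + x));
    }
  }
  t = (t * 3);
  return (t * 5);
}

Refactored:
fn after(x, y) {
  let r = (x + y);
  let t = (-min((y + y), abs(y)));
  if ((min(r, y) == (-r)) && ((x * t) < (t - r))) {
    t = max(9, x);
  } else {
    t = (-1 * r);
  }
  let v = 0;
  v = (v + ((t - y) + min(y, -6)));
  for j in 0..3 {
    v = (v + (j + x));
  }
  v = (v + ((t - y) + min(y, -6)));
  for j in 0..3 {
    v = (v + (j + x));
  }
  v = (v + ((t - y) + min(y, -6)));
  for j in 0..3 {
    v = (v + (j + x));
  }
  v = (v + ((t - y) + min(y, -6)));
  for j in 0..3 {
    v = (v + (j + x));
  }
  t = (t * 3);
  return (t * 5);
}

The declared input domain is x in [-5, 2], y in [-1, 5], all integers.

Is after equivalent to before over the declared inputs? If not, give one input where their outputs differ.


At x=-5, y=5: before gives 135, after gives 0.
verdict: not equivalent; witness: x=-5, y=5


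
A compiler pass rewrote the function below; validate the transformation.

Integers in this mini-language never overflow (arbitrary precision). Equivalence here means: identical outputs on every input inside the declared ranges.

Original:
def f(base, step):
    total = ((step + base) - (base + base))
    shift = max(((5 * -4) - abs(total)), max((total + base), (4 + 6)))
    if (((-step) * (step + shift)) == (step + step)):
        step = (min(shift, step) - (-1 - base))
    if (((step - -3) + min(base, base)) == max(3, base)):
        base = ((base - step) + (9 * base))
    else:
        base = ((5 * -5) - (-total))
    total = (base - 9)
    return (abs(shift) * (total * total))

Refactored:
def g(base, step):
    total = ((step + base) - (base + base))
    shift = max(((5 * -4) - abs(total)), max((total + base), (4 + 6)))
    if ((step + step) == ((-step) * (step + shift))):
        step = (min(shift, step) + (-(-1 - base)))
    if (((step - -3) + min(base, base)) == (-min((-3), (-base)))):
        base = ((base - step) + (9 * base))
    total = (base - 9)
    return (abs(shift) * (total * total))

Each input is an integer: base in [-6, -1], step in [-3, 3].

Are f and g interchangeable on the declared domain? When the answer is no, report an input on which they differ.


Evaluate both at base=-6, step=-3.
f: total=3, then shift=10, then (((-step) * (step + shift)) == (step + step)) is false, then (((step - -3) + min(base, base)) == max(3, base)) is false, then base=-22, then total=-31, then returns 9610
g: total=3, then shift=10, then ((step + step) == ((-step) * (step + shift))) is false, then (((step - -3) + min(base, base)) == (-min((-3), (-base)))) is false, then total=-15, then returns 2250
9610 against 2250: the behavior changed.
verdict: not equivalent; witness: base=-6, step=-3


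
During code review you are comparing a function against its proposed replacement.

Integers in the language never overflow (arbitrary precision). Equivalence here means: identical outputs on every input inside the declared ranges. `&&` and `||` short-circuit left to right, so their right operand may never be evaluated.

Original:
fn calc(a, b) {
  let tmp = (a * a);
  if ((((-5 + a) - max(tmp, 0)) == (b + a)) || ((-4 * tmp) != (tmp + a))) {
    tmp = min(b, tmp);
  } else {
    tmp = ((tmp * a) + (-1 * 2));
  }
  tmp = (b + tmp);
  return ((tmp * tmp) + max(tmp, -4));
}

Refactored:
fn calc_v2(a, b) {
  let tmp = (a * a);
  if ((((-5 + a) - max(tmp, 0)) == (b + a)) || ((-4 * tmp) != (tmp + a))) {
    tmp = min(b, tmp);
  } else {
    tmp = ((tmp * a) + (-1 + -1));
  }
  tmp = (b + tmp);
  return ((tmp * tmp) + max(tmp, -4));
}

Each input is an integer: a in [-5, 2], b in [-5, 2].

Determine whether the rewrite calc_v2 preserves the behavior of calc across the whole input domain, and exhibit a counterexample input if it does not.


Changes here: arithmetic usage differs; constant usage differs; the full 64-point sweep finds no disagreement.
verdict: equivalent


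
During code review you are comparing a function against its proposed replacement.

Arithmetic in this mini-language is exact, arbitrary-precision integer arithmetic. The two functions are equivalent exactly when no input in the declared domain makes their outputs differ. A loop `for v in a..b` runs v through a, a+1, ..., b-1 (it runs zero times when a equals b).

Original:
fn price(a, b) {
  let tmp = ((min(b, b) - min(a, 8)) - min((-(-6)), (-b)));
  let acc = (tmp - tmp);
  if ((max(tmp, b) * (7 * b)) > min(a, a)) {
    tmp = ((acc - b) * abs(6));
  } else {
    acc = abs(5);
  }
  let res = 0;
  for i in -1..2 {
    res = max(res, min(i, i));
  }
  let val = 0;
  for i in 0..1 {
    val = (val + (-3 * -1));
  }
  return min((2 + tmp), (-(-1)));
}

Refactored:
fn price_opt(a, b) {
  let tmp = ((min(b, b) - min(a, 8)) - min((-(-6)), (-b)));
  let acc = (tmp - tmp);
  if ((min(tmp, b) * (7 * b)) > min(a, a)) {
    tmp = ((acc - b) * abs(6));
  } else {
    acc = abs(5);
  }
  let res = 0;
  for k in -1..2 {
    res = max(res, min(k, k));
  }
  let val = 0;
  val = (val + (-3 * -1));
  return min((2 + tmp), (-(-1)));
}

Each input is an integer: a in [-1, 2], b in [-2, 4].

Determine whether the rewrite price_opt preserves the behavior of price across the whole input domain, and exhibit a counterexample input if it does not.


There is a counterexample at a=2, b=1: -4 on one side, 1 on the other.
price: tmp=0, then acc=0, then ((max(tmp, b) * (7 * b)) > min(a, a)) is true, then tmp=-6, then res=0, then (i=-1), then res=0, then (i=0), then res=0, then (i=1), then res=1, then val=0, then (i=0), then val=3, then returns -4
price_opt: tmp=0, then acc=0, then ((min(tmp, b) * (7 * b)) > min(a, a)) is false, then acc=5, then res=0, then (k=-1), then res=0, then (k=0), then res=0, then (k=1), then res=1, then val=0, then val=3, then returns 1
verdict: not equivalent; witness: a=2, b=1


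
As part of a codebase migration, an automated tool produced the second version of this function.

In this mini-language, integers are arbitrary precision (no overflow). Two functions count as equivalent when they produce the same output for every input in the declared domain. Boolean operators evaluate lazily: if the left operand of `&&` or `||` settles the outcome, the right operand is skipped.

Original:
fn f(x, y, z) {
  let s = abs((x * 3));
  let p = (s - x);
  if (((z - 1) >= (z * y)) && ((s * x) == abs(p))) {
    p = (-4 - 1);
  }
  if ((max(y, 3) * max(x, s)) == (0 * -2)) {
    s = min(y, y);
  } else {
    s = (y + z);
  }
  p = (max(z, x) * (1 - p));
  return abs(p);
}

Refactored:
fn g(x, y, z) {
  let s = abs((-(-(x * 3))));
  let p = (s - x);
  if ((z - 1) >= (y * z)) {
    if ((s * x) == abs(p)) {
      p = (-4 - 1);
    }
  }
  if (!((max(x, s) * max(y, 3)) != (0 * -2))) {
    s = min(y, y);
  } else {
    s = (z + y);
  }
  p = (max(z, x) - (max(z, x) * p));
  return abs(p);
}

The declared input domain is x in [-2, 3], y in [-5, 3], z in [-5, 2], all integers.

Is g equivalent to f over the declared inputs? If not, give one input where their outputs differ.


Changes here: comparison usage differs, statement counts differ, constant usage differs, branching structure differs, boolean connective usage differs, min/max/abs usage differs; the full 432-point sweep finds no disagreement.
verdict: equivalent


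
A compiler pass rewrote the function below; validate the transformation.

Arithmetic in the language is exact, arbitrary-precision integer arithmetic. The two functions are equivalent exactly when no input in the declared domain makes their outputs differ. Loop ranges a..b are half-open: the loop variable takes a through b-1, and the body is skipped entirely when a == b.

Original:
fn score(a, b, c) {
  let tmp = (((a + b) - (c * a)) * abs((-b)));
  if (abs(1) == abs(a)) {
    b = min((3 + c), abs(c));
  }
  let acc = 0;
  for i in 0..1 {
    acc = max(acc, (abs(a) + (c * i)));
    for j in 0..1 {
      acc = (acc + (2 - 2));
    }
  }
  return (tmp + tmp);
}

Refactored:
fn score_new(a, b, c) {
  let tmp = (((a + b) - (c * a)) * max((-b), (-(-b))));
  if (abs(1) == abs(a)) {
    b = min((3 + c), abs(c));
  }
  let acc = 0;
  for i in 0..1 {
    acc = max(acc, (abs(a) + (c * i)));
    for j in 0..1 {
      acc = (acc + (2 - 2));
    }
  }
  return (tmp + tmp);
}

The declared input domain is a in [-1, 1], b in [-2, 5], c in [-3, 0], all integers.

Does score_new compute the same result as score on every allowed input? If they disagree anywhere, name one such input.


This is a faithful refactor — min/max/abs usage differs, but the computed results match everywhere.
One worked example (a=0, b=2, c=-1) — score: tmp := 4 | (abs(1) == abs(a)): false | acc := 0 | iter i=0: | acc := 0 | iter j=0: | acc := 0 | result 8; score_new: tmp := 4 | (abs(1) == abs(a)): false | acc := 0 | iter i=0: | acc := 0 | iter j=0: | acc := 0 | result 8; agreement on 8.
Across all 96 domain points the two functions coincide.
verdict: equivalent


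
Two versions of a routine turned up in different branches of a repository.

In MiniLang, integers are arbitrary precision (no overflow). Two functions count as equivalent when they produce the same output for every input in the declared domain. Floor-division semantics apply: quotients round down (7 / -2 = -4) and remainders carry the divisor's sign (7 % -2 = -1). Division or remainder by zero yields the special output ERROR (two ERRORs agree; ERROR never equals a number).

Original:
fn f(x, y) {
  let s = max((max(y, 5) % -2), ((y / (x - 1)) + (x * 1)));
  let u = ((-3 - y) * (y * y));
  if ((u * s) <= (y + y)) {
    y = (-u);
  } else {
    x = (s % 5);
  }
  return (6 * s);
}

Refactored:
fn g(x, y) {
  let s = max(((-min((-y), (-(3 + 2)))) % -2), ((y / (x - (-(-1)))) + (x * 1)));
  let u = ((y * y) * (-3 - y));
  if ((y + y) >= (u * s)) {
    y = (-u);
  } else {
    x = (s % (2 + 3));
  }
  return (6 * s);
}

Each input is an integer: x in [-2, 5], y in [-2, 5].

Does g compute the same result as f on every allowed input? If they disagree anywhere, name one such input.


Comparing the listings, the differences include: constant usage differs; and comparison usage differs; and min/max/abs usage differs; and arithmetic usage differs.
Spot check at x=-1, y=2 — f: s := -1 | u := -20 | ((u * s) <= (y + y)): false | x := 4 | result -6. g: s := -1 | u := -20 | ((y + y) >= (u * s)): false | x := 4 | result -6. Both give -6.
Across all 64 domain points the two functions coincide.
verdict: equivalent


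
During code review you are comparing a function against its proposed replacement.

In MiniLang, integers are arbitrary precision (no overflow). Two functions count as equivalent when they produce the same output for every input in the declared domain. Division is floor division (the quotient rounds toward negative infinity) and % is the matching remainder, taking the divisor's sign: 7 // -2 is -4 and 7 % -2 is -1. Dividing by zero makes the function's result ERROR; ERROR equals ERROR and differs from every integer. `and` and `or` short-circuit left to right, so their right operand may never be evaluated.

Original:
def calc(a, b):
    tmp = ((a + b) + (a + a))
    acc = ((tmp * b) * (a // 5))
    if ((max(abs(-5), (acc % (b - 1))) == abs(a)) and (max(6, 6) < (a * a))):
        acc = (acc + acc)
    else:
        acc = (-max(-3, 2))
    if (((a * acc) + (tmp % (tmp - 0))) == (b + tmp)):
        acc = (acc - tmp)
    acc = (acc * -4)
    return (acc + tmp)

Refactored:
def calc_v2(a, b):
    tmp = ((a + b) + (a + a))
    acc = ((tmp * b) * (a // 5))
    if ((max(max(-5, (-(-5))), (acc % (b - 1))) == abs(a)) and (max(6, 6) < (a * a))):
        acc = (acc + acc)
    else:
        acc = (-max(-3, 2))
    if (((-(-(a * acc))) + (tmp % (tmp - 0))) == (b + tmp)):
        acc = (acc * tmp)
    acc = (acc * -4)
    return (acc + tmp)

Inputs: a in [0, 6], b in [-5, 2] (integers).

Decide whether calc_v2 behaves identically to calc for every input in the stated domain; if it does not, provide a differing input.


There is a counterexample at a=2, b=-5: 13 on one side, 9 on the other.
calc: tmp=1, then acc=0, then ((max(abs(-5), (acc % (b - 1))) == abs(a)) and (max(6, 6) < (a * a))) is false, then acc=-2, then (((a * acc) + (tmp % (tmp - 0))) == (b + tmp)) is true, then acc=-3, then acc=12, then returns 13
calc_v2: tmp=1, then acc=0, then ((max(max(-5, (-(-5))), (acc % (b - 1))) == abs(a)) and (max(6, 6) < (a * a))) is false, then acc=-2, then (((-(-(a * acc))) + (tmp % (tmp - 0))) == (b + tmp)) is true, then acc=-2, then acc=8, then returns 9
verdict: not equivalent; witness: a=2, b=-5


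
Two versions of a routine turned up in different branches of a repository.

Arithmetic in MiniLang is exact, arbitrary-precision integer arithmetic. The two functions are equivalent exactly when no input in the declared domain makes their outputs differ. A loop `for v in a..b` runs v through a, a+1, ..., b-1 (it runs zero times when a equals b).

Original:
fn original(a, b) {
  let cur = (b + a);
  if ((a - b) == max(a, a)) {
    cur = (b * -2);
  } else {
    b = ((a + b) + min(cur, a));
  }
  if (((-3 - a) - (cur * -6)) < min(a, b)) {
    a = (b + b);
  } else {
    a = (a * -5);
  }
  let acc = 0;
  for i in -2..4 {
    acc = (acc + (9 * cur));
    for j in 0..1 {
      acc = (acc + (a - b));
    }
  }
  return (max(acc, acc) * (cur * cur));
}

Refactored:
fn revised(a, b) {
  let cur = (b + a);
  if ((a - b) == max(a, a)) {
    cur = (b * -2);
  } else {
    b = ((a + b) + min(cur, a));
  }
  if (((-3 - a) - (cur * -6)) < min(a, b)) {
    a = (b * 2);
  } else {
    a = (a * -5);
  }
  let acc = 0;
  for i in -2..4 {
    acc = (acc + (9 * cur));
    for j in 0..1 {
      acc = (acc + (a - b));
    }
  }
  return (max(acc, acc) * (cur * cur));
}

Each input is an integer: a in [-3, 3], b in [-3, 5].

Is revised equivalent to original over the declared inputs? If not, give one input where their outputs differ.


Side by side, the visible changes include: constant usage differs, plus arithmetic usage differs.
As a probe, take a=-2, b=4: original runs cur = 2; ((a - b) == max(a, a)) -> false; b = 0; (((-3 - a) - (cur * -6)) < min(a, b)) -> false; a = 10; acc = 0; [i=-2]; acc = 18; [j=0]; acc = 28; [i=-1]; acc = 46; [j=0]; acc = 56; [i=0]; acc = 74; [j=0]; acc = 84; [i=1]; acc = 102; [j=0]; acc = 112; [i=2]; acc = 130; [j=0]; acc = 140; [i=3]; acc = 158; [j=0]; acc = 168; return 672; revised runs cur = 2; ((a - b) == max(a, a)) -> false; b = 0; (((-3 - a) - (cur * -6)) < min(a, b)) -> false; a = 10; acc = 0; [i=-2]; acc = 18; [j=0]; acc = 28; [i=-1]; acc = 46; [j=0]; acc = 56; [i=0]; acc = 74; [j=0]; acc = 84; [i=1]; acc = 102; [j=0]; acc = 112; [i=2]; acc = 130; [j=0]; acc = 140; [i=3]; acc = 158; [j=0]; acc = 168; return 672; both end at 672.
Across all 63 domain points the two functions coincide.
verdict: equivalent


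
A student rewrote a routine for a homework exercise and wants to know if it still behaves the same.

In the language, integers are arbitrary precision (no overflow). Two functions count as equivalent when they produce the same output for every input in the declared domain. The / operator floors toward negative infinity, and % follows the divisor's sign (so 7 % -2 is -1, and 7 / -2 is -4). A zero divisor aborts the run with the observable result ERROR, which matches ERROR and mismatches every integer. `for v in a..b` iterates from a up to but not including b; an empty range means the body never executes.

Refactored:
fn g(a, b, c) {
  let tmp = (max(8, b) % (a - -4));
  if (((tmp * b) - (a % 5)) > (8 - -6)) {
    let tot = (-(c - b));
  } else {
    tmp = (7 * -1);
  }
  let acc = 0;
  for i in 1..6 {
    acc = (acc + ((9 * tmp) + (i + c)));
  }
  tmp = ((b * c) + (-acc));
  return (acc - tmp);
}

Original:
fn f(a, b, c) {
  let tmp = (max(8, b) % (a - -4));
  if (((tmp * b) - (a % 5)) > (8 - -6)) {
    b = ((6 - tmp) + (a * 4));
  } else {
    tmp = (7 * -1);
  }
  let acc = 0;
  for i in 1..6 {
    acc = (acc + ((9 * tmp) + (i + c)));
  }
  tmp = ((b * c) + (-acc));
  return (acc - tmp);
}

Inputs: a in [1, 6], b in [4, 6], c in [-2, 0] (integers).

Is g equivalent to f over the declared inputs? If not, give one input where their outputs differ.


The rewrite breaks on a=1, b=6, c=-2, where the results are 294 and 292.
f: tmp := 3 | (((tmp * b) - (a % 5)) > (8 - -6)): true | b := 7 | acc := 0 | iter i=1: | acc := 26 | iter i=2: | acc := 53 | iter i=3: | acc := 81 | iter i=4: | acc := 110 | iter i=5: | acc := 140 | tmp := -154 | result 294
g: tmp := 3 | (((tmp * b) - (a % 5)) > (8 - -6)): true | tot := 8 | acc := 0 | iter i=1: | acc := 26 | iter i=2: | acc := 53 | iter i=3: | acc := 81 | iter i=4: | acc := 110 | iter i=5: | acc := 140 | tmp := -152 | result 292
verdict: not equivalent; witness: a=1, b=6, c=-2


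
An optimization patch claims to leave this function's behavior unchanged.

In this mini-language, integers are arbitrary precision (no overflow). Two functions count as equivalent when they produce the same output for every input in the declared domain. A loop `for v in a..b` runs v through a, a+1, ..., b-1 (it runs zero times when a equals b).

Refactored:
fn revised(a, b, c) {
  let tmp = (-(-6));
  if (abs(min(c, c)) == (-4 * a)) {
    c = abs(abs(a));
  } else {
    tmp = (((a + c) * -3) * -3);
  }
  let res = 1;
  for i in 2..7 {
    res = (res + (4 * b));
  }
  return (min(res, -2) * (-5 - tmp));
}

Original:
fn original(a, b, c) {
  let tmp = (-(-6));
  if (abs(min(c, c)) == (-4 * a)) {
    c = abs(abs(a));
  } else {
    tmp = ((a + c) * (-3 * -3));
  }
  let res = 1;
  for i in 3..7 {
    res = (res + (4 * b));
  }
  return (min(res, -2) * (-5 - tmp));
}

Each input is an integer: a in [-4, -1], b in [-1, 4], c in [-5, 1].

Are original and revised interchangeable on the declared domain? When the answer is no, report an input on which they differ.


The rewrite breaks on a=-4, b=-1, c=-5, where the results are -1140 and -1444.
original: tmp becomes 6; next (abs(min(c, c)) == (-4 * a)) evaluates to false; next tmp becomes -81; next res becomes 1; next at i=3:; next res becomes -3; next at i=4:; next res becomes -7; next at i=5:; next res becomes -11; next at i=6:; next res becomes -15; next final value -1140
revised: tmp becomes 6; next (abs(min(c, c)) == (-4 * a)) evaluates to false; next tmp becomes -81; next res becomes 1; next at i=2:; next res becomes -3; next at i=3:; next res becomes -7; next at i=4:; next res becomes -11; next at i=5:; next res becomes -15; next at i=6:; next res becomes -19; next final value -1444
verdict: not equivalent; witness: a=-4, b=-1, c=-5


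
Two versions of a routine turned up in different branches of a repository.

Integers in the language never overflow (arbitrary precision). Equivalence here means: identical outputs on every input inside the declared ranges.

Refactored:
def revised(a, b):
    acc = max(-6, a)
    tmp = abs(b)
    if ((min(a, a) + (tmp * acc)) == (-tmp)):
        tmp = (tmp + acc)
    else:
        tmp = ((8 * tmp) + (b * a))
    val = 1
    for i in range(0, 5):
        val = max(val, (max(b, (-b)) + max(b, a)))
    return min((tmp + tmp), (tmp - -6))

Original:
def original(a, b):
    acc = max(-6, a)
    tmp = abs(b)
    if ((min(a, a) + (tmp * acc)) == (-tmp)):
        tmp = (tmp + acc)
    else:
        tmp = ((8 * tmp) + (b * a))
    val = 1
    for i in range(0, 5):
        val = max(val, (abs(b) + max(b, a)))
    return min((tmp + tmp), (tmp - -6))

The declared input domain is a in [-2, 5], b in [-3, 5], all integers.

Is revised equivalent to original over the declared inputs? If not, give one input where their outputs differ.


The two versions differ — the changes include min/max/abs usage differs.
One worked example (a=-1, b=-3) — original: acc becomes -1; next tmp becomes 3; next ((min(a, a) + (tmp * acc)) == (-tmp)) evaluates to false; next tmp becomes 27; next val becomes 1; next at i=0:; next val becomes 2; next at i=1:; next val becomes 2; next at i=2:; next val becomes 2; next at i=3:; next val becomes 2; next at i=4:; next val becomes 2; next final value 33; revised: acc becomes -1; next tmp becomes 3; next ((min(a, a) + (tmp * acc)) == (-tmp)) evaluates to false; next tmp becomes 27; next val becomes 1; next at i=0:; next val becomes 2; next at i=1:; next val becomes 2; next at i=2:; next val becomes 2; next at i=3:; next val becomes 2; next at i=4:; next val becomes 2; next final value 33; agreement on 33.
Sweeping the whole domain (72 inputs) finds no disagreement.
verdict: equivalent


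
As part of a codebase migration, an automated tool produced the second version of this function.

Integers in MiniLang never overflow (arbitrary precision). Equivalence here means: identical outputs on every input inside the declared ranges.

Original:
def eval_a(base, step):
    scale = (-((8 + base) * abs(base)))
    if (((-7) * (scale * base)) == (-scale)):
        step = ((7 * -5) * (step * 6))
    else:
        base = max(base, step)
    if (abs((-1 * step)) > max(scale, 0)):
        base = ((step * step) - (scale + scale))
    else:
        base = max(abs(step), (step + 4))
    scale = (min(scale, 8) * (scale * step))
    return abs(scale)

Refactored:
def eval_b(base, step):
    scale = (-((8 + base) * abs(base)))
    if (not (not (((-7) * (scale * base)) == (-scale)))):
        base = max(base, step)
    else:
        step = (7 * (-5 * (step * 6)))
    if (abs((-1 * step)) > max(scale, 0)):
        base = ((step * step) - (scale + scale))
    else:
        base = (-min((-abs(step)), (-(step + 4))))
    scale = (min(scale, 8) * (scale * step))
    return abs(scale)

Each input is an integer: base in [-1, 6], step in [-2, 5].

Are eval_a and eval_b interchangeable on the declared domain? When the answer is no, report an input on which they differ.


Evaluate both at base=-1, step=-2.
eval_a: scale=-7, then (((-7) * (scale * base)) == (-scale)) is false, then base=-1, then (abs((-1 * step)) > max(scale, 0)) is true, then base=18, then scale=-98, then returns 98
eval_b: scale=-7, then (not (not (((-7) * (scale * base)) == (-scale)))) is false, then step=420, then (abs((-1 * step)) > max(scale, 0)) is true, then base=176414, then scale=20580, then returns 20580
98 and 20580 differ, so these are not the same function on this domain.
verdict: not equivalent; witness: base=-1, step=-2


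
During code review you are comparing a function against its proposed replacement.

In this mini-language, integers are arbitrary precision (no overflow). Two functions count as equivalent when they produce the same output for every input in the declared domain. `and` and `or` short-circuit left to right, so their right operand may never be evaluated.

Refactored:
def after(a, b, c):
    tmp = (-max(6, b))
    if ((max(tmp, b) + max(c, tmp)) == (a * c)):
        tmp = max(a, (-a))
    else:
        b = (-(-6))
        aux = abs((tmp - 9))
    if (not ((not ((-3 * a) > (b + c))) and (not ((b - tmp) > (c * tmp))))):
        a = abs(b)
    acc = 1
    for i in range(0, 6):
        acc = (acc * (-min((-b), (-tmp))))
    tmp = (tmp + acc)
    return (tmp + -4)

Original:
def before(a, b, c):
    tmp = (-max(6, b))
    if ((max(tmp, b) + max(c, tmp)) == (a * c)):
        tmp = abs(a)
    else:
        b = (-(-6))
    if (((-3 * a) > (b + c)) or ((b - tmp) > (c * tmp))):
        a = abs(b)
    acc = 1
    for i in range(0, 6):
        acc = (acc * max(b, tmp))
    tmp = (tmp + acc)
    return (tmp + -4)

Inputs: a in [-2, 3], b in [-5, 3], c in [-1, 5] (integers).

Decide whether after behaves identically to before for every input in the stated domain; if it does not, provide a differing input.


Comparing the listings, the differences include: local variable names differ; min/max/abs usage differs; arithmetic usage differs; constant usage differs; statement counts differ; boolean connective usage differs.
Spot check at a=-2, b=3, c=4 — before: tmp = -6; ((max(tmp, b) + max(c, tmp)) == (a * c)) -> false; b = 6; (((-3 * a) > (b + c)) or ((b - tmp) > (c * tmp))) -> true; a = 6; acc = 1; [i=0]; acc = 6; [i=1]; acc = 36; [i=2]; acc = 216; [i=3]; acc = 1296; [i=4]; acc = 7776; [i=5]; acc = 46656; tmp = 46650; return 46646. after: tmp = -6; ((max(tmp, b) + max(c, tmp)) == (a * c)) -> false; b = 6; aux = 15; (not ((not ((-3 * a) > (b + c))) and (not ((b - tmp) > (c * tmp))))) -> true; a = 6; acc = 1; [i=0]; acc = 6; [i=1]; acc = 36; [i=2]; acc = 216; [i=3]; acc = 1296; [i=4]; acc = 7776; [i=5]; acc = 46656; tmp = 46650; return 46646. Both give 46646.
An exhaustive pass over the 378 declared inputs shows identical outputs.
verdict: equivalent


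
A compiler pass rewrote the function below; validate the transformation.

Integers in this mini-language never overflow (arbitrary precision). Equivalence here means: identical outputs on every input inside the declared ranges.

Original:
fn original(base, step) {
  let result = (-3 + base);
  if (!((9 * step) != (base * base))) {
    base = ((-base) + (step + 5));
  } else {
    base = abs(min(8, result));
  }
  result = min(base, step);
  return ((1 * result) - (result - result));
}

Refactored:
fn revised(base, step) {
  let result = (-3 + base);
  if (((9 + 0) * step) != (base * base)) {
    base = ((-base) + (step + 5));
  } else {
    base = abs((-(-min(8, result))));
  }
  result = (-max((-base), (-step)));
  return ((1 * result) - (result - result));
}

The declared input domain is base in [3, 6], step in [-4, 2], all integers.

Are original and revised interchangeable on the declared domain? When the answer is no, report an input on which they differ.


Input base=3, step=1: 1 from original versus 0 from revised.
verdict: not equivalent; witness: base=3, step=1


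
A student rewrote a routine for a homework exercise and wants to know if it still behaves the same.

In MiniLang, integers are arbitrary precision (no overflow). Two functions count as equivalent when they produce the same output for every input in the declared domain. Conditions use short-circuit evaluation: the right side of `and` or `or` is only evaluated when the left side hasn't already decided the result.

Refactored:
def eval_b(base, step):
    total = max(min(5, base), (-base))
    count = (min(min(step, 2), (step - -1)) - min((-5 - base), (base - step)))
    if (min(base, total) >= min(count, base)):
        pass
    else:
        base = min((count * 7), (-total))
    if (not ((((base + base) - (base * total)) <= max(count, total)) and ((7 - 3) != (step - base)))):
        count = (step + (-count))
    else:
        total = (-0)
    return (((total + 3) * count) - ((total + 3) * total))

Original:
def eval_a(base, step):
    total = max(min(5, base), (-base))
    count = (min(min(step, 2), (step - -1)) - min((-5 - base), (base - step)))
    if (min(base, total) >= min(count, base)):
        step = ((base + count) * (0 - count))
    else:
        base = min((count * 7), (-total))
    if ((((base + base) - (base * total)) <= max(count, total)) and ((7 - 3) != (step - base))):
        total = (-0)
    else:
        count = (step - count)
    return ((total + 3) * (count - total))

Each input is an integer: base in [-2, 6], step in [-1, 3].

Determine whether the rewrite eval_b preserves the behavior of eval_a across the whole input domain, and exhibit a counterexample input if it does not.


base=-2, step=2 yields 18 from eval_a but -30 from eval_b.
verdict: not equivalent; witness: base=-2, step=2


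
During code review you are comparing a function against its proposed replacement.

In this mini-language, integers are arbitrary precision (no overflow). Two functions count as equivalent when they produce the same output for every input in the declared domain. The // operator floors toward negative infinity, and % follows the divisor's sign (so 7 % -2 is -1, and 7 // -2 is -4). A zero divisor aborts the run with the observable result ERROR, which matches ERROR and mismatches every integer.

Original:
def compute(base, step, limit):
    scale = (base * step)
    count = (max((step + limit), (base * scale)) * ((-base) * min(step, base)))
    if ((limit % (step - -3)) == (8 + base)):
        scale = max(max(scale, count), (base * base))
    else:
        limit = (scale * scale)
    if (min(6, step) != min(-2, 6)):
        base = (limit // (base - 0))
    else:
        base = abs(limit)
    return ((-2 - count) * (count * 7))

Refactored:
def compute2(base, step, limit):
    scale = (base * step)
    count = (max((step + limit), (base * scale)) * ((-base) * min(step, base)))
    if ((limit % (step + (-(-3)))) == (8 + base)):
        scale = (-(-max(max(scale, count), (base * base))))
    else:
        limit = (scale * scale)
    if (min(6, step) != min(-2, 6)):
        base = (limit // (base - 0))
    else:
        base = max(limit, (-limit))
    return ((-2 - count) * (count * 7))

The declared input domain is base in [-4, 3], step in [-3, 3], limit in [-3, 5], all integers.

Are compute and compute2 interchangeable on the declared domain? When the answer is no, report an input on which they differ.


Although arithmetic usage differs, and min/max/abs usage differs, 504/504 inputs agree.
verdict: equivalent


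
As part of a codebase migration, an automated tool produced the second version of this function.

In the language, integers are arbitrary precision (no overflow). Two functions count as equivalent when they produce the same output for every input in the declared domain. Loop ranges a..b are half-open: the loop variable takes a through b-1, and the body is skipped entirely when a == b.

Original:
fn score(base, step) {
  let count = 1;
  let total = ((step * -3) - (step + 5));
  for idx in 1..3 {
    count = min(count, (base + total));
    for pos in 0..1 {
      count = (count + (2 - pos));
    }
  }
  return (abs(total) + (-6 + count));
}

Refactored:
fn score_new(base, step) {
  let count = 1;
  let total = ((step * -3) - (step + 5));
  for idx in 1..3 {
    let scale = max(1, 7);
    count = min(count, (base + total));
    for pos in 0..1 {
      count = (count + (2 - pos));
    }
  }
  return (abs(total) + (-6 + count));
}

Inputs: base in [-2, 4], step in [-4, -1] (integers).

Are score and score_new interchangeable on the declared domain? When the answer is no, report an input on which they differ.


The one real change (`2` became `1`) has no effect anywhere in the declared ranges; all 28 inputs agree.
verdict: equivalent


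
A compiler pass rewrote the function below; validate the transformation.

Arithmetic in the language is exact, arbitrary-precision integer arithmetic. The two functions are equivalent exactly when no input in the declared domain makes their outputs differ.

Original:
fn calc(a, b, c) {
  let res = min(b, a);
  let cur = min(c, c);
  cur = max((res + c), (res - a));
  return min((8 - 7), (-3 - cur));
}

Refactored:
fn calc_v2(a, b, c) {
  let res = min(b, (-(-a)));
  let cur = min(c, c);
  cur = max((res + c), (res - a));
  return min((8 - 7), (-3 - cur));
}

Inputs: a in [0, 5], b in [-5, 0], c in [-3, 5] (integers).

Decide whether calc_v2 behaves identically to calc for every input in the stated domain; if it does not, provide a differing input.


Equivalent — the differences include same computation, different form, yet no declared input distinguishes the two.
Tracing a=4, b=-4, c=0: calc: res becomes -4; next cur becomes 0; next cur becomes -4; next final value 1 | calc_v2: res becomes -4; next cur becomes 0; next cur becomes -4; next final value 1 — matching result 1.
An exhaustive pass over the 324 declared inputs shows identical outputs.
verdict: equivalent
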